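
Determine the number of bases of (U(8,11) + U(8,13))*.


(M1+M2)* = M1* + M2*.
M1* = U(3,11), bases: C(11,3) = 165.
M2* = U(5,13), bases: C(13,5) = 1287.
|B(M*)| = 165 * 1287 = 212355.

212355


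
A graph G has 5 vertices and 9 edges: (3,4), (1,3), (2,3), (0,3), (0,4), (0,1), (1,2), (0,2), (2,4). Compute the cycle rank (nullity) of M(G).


Cycle rank (nullity) = |E| - r(M) = |E| - (|V| - c).
|E| = 9, |V| = 5, c = 1.
Nullity = 9 - (5 - 1) = 9 - 4 = 5.

5


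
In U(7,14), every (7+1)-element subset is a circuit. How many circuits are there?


In U(7,14), circuits are the (8)-element subsets.
Any set of 8 elements is dependent, and removing any one element gives
an independent set of size 7, so it is a minimal dependent set.
Number of circuits = C(14,8) = 14! / (8! * 6!) = 3003.

3003


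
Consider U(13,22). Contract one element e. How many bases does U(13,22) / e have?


Contracting e from U(13,22) gives U(12,21).
Bases of U(12,21) = C(21,12) = 21! / (12! * 9!) = 293930.

293930


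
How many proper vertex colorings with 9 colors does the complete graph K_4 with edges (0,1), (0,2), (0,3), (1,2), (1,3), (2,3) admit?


P(K_4, k) = k(k-1)(k-2)...(k-3).
P(9) = (9) * (8) * (7) * (6) = 3024.

3024


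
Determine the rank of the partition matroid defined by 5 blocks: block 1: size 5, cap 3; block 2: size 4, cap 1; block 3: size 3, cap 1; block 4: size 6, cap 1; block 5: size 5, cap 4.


Rank of a partition matroid = sum of min(|Si|, ci) for each block.
= min(5,3) + min(4,1) + min(3,1) + min(6,1) + min(5,4)
= 3 + 1 + 1 + 1 + 4
= 10.

10


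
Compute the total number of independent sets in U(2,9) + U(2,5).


For a direct sum, |I(M1+M2)| = |I(M1)| * |I(M2)|.
|I(U(2,9))| = sum C(9,k) for k=0..2 = 46.
|I(U(2,5))| = sum C(5,k) for k=0..2 = 16.
Total = 46 * 16 = 736.

736


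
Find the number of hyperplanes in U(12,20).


Hyperplanes of U(12,20) are flats of rank 11.
In a uniform matroid, these are exactly the (11)-element subsets.
Count = C(20,11) = 167960.

167960


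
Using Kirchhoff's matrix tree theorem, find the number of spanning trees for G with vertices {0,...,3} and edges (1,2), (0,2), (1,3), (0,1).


By Kirchhoff's matrix tree theorem, the number of spanning trees equals
the determinant of any cofactor of the Laplacian matrix L.
G has 4 vertices and 4 edges.
Computing the (3 x 3) cofactor determinant gives 3.

3


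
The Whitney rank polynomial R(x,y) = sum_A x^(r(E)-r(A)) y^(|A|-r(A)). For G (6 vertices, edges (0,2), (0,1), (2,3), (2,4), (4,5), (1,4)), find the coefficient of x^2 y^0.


R(x,y) = sum over A in 2^E of x^(r(E)-r(A)) * y^(|A|-r(A)).
G has 6 vertices, 6 edges. r(E) = 5.
Enumerate all 2^6 = 64 subsets.
Count subsets with r(E)-r(A)=2 and |A|-r(A)=0: 20.

20


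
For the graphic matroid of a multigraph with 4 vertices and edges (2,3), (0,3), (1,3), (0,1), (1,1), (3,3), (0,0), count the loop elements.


In a graphic matroid, a loop is a self-loop edge (u,u) with rank 0.
Examining all 7 edges for self-loops...
Self-loops found: (1,1), (3,3), (0,0)
Number of loops = 3.

3


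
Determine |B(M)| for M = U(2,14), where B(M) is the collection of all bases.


Bases of U(2,14) are all 2-element subsets of the 14-element ground set.
Number of bases = C(14,2).
C(14,2) = 14! / (2! * 12!) = 91.

91


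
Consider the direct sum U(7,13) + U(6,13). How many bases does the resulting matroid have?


Bases of a direct sum M1 + M2: |B| = |B(M1)| * |B(M2)|.
|B(U(7,13))| = C(13,7) = 1716.
|B(U(6,13))| = C(13,6) = 1716.
Total bases = 1716 * 1716 = 2944656.

2944656


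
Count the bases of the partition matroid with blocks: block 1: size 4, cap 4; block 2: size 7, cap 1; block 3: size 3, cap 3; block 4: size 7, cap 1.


A basis picks exactly ci elements from block i.
Number of bases = product of C(|Si|, ci).
= C(4,4) * C(7,1) * C(3,3) * C(7,1)
= 1 * 7 * 1 * 7
= 49.

49


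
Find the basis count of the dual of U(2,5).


The dual of U(r,n) is U(n-r, n) = U(3,5).
Bases of U(3,5) are all (3)-element subsets.
|B(M*)| = C(5,3) = 5! / (3! * 2!) = 10.

10


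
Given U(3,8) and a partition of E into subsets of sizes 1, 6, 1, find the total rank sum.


r(Ai) = min(|Ai|, 3) for each part.
Sum = min(1,3) + min(6,3) + min(1,3)
    = 1 + 3 + 1
    = 5.

5


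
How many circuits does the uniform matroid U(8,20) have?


In U(8,20), circuits are the (9)-element subsets.
Any set of 9 elements is dependent, and removing any one element gives
an independent set of size 8, so it is a minimal dependent set.
Number of circuits = C(20,9) = 20! / (9! * 11!) = 167960.

167960


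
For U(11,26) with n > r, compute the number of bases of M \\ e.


Deleting e from U(11,26) gives U(11,25) since n > r.
Bases of U(11,25) = (25 choose 11) = 4457400.

4457400


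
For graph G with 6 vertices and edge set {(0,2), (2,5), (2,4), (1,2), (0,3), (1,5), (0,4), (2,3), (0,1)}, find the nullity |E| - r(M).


Cycle rank (nullity) = |E| - r(M) = |E| - (|V| - c).
|E| = 9, |V| = 6, c = 1.
Nullity = 9 - (6 - 1) = 9 - 5 = 4.

4


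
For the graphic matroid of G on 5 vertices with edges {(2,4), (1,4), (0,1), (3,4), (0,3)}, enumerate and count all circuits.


A circuit in a graphic matroid = edge set of a simple cycle.
G has 5 vertices and 5 edges.
Enumerating all minimal edge subsets forming cycles...
Total circuits found: 1.

1


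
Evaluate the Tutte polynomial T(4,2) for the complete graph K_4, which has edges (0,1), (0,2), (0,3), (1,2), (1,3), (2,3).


T(K_4; x,y) = x^3 + 3x^2 + 4xy + 2x + y^3 + 3y^2 + 2y.
Substituting x=4, y=2:
= 64 + 48 + 32 + 8 + 8 + 12 + 4
= 176.

176


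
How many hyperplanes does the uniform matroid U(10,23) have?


Hyperplanes of U(10,23) are flats of rank 9.
In a uniform matroid, these are exactly the (9)-element subsets.
Count = C(23,9) = 23! / (9! * 14!) = 817190.

817190


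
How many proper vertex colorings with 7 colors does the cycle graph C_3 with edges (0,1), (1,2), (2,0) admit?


P(C_3, k) = (k-1)^3 + (-1)^3*(k-1).
P(7) = (6)^3 - 6
= 216 - 6 = 210.

210


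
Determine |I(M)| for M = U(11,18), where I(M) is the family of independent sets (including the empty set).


Independent sets of U(11,18) are all subsets of size <= 11.
Count = C(18,0) + C(18,1) + C(18,2) + C(18,3) + C(18,4) + C(18,5) + C(18,6) + C(18,7) + C(18,8) + C(18,9) + C(18,10) + C(18,11)
     = 1 + 18 + 153 + 816 + 3060 + 8568 + 18564 + 31824 + 43758 + 48620 + 43758 + 31824
     = 230964.

230964


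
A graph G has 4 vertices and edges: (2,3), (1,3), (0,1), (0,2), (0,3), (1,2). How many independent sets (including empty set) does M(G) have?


An independent set in a graphic matroid is an acyclic edge subset.
G has 4 vertices and 6 edges.
Enumerate all 2^6 = 64 subsets, checking for acyclicity.
Total independent sets = 38.

38


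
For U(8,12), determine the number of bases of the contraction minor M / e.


Contracting e from U(8,12) gives U(7,11).
Bases of U(7,11) = C(11,7) = 11! / (7! * 4!) = 330.

330


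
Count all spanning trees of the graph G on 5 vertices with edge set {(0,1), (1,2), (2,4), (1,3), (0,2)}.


By Kirchhoff's matrix tree theorem, the number of spanning trees equals
the determinant of any cofactor of the Laplacian matrix L.
G has 5 vertices and 5 edges.
Computing the (4 x 4) cofactor determinant gives 3.

3


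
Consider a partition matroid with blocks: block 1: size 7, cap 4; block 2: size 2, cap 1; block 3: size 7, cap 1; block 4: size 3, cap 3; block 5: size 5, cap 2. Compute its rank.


Rank of a partition matroid = sum of min(|Si|, ci) for each block.
= min(7,4) + min(2,1) + min(7,1) + min(3,3) + min(5,2)
= 4 + 1 + 1 + 3 + 2
= 11.

11


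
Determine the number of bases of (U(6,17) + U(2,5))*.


(M1+M2)* = M1* + M2*.
M1* = U(11,17), bases: C(17,11) = 12376.
M2* = U(3,5), bases: C(5,3) = 10.
|B(M*)| = 12376 * 10 = 123760.

123760


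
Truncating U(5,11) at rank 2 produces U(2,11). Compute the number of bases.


Truncating U(5,11) to rank 2 gives U(2,11).
Bases of U(2,11) are all 2-element subsets of 11 elements.
Number of bases = C(11,2) = 11! / (2! * 9!) = 55.

55


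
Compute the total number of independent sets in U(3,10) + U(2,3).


For a direct sum, |I(M1+M2)| = |I(M1)| * |I(M2)|.
|I(U(3,10))| = sum C(10,k) for k=0..3 = 176.
|I(U(2,3))| = sum C(3,k) for k=0..2 = 7.
Total = 176 * 7 = 1232.

1232


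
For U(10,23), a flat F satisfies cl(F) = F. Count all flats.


Flats of U(10,23): every subset of size < 10 is a flat, plus E itself.
Count = (23 choose 0) + (23 choose 1) + (23 choose 2) + (23 choose 3) + (23 choose 4) + (23 choose 5) + (23 choose 6) + (23 choose 7) + (23 choose 8) + (23 choose 9) + 1
     = 1 + 23 + 253 + 1771 + 8855 + 33649 + 100947 + 245157 + 490314 + 817190 + 1
     = 1698161.

1698161


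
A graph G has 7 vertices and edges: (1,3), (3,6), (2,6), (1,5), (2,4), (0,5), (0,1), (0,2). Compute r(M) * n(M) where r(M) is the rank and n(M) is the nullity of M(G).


r(M) = |V| - c = 7 - 1 = 6.
nullity = |E| - r(M) = 8 - 6 = 2.
Product = 6 * 2 = 12.

12


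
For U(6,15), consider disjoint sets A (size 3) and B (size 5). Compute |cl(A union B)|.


|A union B| = 3 + 5 = 8 (disjoint).
In U(6,15), cl(S) = S if |S| < 6, else cl(S) = E.
Since 8 >= 6, cl(A union B) = E.
|cl(A union B)| = 15.

15


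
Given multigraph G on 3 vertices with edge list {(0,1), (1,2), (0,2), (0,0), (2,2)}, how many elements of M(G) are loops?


In a graphic matroid, a loop is a self-loop edge (u,u) with rank 0.
Examining all 5 edges for self-loops...
Self-loops found: (0,0), (2,2)
Number of loops = 2.

2


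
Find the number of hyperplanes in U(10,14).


Hyperplanes of U(10,14) are flats of rank 9.
In a uniform matroid, these are exactly the (9)-element subsets.
Count = C(14,9) = 2002.

2002


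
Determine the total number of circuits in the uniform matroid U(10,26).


In U(10,26), circuits are the (11)-element subsets.
Any set of 11 elements is dependent, and removing any one element gives
an independent set of size 10, so it is a minimal dependent set.
Number of circuits = C(26,11) = 7726160.

7726160


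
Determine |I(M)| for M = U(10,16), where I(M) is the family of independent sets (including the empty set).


Independent sets of U(10,16) are all subsets of size <= 10.
Count = C(16,0) + C(16,1) + C(16,2) + C(16,3) + C(16,4) + C(16,5) + C(16,6) + C(16,7) + C(16,8) + C(16,9) + C(16,10)
     = 1 + 16 + 120 + 560 + 1820 + 4368 + 8008 + 11440 + 12870 + 11440 + 8008
     = 58651.

58651


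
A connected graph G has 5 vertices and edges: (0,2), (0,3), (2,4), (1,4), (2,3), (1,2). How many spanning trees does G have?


By Kirchhoff's matrix tree theorem, the number of spanning trees equals
the determinant of any cofactor of the Laplacian matrix L.
G has 5 vertices and 6 edges.
Computing the (4 x 4) cofactor determinant gives 9.

9


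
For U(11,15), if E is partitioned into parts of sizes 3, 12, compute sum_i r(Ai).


r(Ai) = min(|Ai|, 11) for each part.
Sum = min(3,11) + min(12,11)
    = 3 + 11
    = 14.

14


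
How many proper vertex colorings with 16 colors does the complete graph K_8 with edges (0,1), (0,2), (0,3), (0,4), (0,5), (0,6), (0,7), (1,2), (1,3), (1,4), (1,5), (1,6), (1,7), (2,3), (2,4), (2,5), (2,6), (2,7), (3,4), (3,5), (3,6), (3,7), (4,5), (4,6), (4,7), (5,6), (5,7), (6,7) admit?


P(K_8, k) = k(k-1)(k-2)...(k-7).
P(16) = (16) * (15) * (14) * (13) * (12) * (11) * (10) * (9) = 518918400.

518918400


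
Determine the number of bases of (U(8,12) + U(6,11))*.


(M1+M2)* = M1* + M2*.
M1* = U(4,12), bases: C(12,4) = 495.
M2* = U(5,11), bases: C(11,5) = 462.
|B(M*)| = 495 * 462 = 228690.

228690


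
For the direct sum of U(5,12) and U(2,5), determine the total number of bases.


Bases of a direct sum M1 + M2: |B| = |B(M1)| * |B(M2)|.
|B(U(5,12))| = C(12,5) = 792.
|B(U(2,5))| = C(5,2) = 10.
Total bases = 792 * 10 = 7920.

7920


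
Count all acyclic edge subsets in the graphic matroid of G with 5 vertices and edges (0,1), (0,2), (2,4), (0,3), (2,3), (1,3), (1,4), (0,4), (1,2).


An independent set in a graphic matroid is an acyclic edge subset.
G has 5 vertices and 9 edges.
Enumerate all 2^9 = 512 subsets, checking for acyclicity.
Total independent sets = 198.

198


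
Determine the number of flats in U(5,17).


Flats of U(5,17): every subset of size < 5 is a flat, plus E itself.
Count = (17 choose 0) + (17 choose 1) + (17 choose 2) + (17 choose 3) + (17 choose 4) + 1
     = 1 + 17 + 136 + 680 + 2380 + 1
     = 3215.

3215


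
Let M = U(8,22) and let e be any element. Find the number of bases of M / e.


Contracting e from U(8,22) gives U(7,21).
Bases of U(7,21) = (21 choose 7) = 116280.

116280


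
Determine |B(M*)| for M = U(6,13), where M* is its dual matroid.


The dual of U(r,n) is U(n-r, n) = U(7,13).
Bases of U(7,13) are all (7)-element subsets.
|B(M*)| = C(13,7) = 13! / (7! * 6!) = 1716.

1716


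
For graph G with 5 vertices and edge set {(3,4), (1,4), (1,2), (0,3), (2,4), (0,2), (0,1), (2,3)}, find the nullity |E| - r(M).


Cycle rank (nullity) = |E| - r(M) = |E| - (|V| - c).
|E| = 8, |V| = 5, c = 1.
Nullity = 8 - (5 - 1) = 8 - 4 = 4.

4


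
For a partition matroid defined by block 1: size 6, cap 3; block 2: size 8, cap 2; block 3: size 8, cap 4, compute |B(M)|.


A basis picks exactly ci elements from block i.
Number of bases = product of C(|Si|, ci).
= C(6,3) * C(8,2) * C(8,4)
= 20 * 28 * 70
= 39200.

39200


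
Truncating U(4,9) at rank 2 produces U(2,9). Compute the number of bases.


Truncating U(4,9) to rank 2 gives U(2,9).
Bases of U(2,9) are all 2-element subsets of 9 elements.
Number of bases = C(9,2) = (9 * 8) / (1 * 2) = 36.

36


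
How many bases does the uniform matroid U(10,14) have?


Bases of U(10,14) are all 10-element subsets of the 14-element ground set.
Number of bases = C(14,10).
C(14,10) = 1001.

1001


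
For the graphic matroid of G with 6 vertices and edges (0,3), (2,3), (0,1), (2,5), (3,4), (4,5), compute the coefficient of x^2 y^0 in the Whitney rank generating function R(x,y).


R(x,y) = sum over A in 2^E of x^(r(E)-r(A)) * y^(|A|-r(A)).
G has 6 vertices, 6 edges. r(E) = 5.
Enumerate all 2^6 = 64 subsets.
Count subsets with r(E)-r(A)=2 and |A|-r(A)=0: 20.

20


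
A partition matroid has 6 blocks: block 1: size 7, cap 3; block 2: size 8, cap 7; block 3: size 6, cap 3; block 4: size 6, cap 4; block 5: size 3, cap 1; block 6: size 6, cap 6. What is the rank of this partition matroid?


Rank of a partition matroid = sum of min(|Si|, ci) for each block.
= min(7,3) + min(8,7) + min(6,3) + min(6,4) + min(3,1) + min(6,6)
= 3 + 7 + 3 + 4 + 1 + 6
= 24.

24


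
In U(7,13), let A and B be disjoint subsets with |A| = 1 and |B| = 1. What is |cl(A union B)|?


|A union B| = 1 + 1 = 2 (disjoint).
In U(7,13), cl(S) = S if |S| < 7, else cl(S) = E.
Since 2 < 7, cl(A union B) = A union B.
|cl(A union B)| = 2.

2


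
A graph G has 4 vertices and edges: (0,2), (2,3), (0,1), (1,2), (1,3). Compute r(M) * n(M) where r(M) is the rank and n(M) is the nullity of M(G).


r(M) = |V| - c = 4 - 1 = 3.
nullity = |E| - r(M) = 5 - 3 = 2.
Product = 3 * 2 = 6.

6


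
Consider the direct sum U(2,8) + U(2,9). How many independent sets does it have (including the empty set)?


For a direct sum, |I(M1+M2)| = |I(M1)| * |I(M2)|.
|I(U(2,8))| = sum C(8,k) for k=0..2 = 37.
|I(U(2,9))| = sum C(9,k) for k=0..2 = 46.
Total = 37 * 46 = 1702.

1702


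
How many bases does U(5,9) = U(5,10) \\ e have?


Deleting e from U(5,10) gives U(5,9) since n > r.
Bases of U(5,9) = (9 choose 5) = 126.

126


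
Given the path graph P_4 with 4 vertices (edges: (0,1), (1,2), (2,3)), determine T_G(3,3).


A path on 4 vertices is a tree with 3 edges.
T(x,y) = x^(3) for any tree.
T(3,3) = 3^3 = 27.

27


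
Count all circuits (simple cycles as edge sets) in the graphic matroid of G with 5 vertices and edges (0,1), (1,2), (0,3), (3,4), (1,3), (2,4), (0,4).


A circuit in a graphic matroid = edge set of a simple cycle.
G has 5 vertices and 7 edges.
Enumerating all minimal edge subsets forming cycles...
Total circuits found: 7.

7


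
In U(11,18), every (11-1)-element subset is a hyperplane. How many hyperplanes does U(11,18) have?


Hyperplanes of U(11,18) are flats of rank 10.
In a uniform matroid, these are exactly the (10)-element subsets.
Count = (18 choose 10) = 43758.

43758


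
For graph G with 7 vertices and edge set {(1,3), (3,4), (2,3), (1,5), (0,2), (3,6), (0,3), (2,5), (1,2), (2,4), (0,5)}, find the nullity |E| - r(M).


Cycle rank (nullity) = |E| - r(M) = |E| - (|V| - c).
|E| = 11, |V| = 7, c = 1.
Nullity = 11 - (7 - 1) = 11 - 6 = 5.

5


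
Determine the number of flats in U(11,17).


Flats of U(11,17): every subset of size < 11 is a flat, plus E itself.
Count = (17 choose 0) + (17 choose 1) + (17 choose 2) + (17 choose 3) + (17 choose 4) + (17 choose 5) + (17 choose 6) + (17 choose 7) + (17 choose 8) + (17 choose 9) + (17 choose 10) + 1
     = 1 + 17 + 136 + 680 + 2380 + 6188 + 12376 + 19448 + 24310 + 24310 + 19448 + 1
     = 109295.

109295


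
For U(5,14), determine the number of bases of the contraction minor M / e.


Contracting e from U(5,14) gives U(4,13).
Bases of U(4,13) = (13 choose 4) = 715.

715


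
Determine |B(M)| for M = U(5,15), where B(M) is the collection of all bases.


Bases of U(5,15) are all 5-element subsets of the 15-element ground set.
Number of bases = C(15,5).
C(15,5) = 3003.

3003


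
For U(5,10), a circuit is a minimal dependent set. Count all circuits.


In U(5,10), circuits are the (6)-element subsets.
Any set of 6 elements is dependent, and removing any one element gives
an independent set of size 5, so it is a minimal dependent set.
Number of circuits = (10 choose 6) = 210.

210


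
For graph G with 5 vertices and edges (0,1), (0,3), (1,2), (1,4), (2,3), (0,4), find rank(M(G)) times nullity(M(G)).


r(M) = |V| - c = 5 - 1 = 4.
nullity = |E| - r(M) = 6 - 4 = 2.
Product = 4 * 2 = 8.

8


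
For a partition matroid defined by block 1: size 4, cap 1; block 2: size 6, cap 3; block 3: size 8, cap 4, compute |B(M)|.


A basis picks exactly ci elements from block i.
Number of bases = product of C(|Si|, ci).
= C(4,1) * C(6,3) * C(8,4)
= 4 * 20 * 70
= 5600.

5600


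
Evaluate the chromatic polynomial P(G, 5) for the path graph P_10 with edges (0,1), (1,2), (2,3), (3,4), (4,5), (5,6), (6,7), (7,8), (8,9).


P(P_10, k) = k * (k-1)^(9).
P(5) = 5 * 4^9 = 5 * 262144 = 1310720.

1310720


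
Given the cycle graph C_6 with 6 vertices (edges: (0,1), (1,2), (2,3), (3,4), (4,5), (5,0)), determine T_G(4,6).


T(C_6; x,y) = x + x^2 + ... + x^(5) + y.
T(4,6) = 4^1 + 4^2 + 4^3 + 4^4 + 4^5 + 6
= 4 + 16 + 64 + 256 + 1024 + 6
= 1370.

1370


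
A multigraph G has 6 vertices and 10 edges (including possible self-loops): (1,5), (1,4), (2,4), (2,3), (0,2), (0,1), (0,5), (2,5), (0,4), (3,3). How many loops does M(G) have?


In a graphic matroid, a loop is a self-loop edge (u,u) with rank 0.
Examining all 10 edges for self-loops...
Self-loops found: (3,3)
Number of loops = 1.

1


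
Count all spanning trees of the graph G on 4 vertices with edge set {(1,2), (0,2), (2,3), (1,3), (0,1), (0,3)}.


By Kirchhoff's matrix tree theorem, the number of spanning trees equals
the determinant of any cofactor of the Laplacian matrix L.
G has 4 vertices and 6 edges.
Computing the (3 x 3) cofactor determinant gives 16.

16


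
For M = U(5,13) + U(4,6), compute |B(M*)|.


(M1+M2)* = M1* + M2*.
M1* = U(8,13), bases: C(13,8) = 1287.
M2* = U(2,6), bases: C(6,2) = 15.
|B(M*)| = 1287 * 15 = 19305.

19305


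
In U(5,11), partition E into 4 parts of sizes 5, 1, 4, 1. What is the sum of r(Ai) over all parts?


r(Ai) = min(|Ai|, 5) for each part.
Sum = min(5,5) + min(1,5) + min(4,5) + min(1,5)
    = 5 + 1 + 4 + 1
    = 11.

11


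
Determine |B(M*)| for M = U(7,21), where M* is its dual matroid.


The dual of U(r,n) is U(n-r, n) = U(14,21).
Bases of U(14,21) are all (14)-element subsets.
|B(M*)| = (21 choose 14) = 116280.

116280


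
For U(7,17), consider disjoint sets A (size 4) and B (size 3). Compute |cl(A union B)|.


|A union B| = 4 + 3 = 7 (disjoint).
In U(7,17), cl(S) = S if |S| < 7, else cl(S) = E.
Since 7 >= 7, cl(A union B) = E.
|cl(A union B)| = 17.

17


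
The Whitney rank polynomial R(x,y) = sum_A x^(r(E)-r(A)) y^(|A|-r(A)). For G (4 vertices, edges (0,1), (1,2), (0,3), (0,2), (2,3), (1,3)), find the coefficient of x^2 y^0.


R(x,y) = sum over A in 2^E of x^(r(E)-r(A)) * y^(|A|-r(A)).
G has 4 vertices, 6 edges. r(E) = 3.
Enumerate all 2^6 = 64 subsets.
Count subsets with r(E)-r(A)=2 and |A|-r(A)=0: 6.

6


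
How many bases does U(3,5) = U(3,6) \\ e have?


Deleting e from U(3,6) gives U(3,5) since n > r.
Bases of U(3,5) = C(5,3) = 5! / (3! * 2!) = 10.

10


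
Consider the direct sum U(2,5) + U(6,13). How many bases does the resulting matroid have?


Bases of a direct sum M1 + M2: |B| = |B(M1)| * |B(M2)|.
|B(U(2,5))| = C(5,2) = 10.
|B(U(6,13))| = C(13,6) = 1716.
Total bases = 10 * 1716 = 17160.

17160


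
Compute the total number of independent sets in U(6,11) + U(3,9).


For a direct sum, |I(M1+M2)| = |I(M1)| * |I(M2)|.
|I(U(6,11))| = sum C(11,k) for k=0..6 = 1486.
|I(U(3,9))| = sum C(9,k) for k=0..3 = 130.
Total = 1486 * 130 = 193180.

193180


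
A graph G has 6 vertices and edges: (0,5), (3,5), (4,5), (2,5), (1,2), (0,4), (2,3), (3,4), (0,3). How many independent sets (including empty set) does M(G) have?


An independent set in a graphic matroid is an acyclic edge subset.
G has 6 vertices and 9 edges.
Enumerate all 2^9 = 512 subsets, checking for acyclicity.
Total independent sets = 256.

256


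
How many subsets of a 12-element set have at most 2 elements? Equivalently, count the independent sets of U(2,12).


Independent sets of U(2,12) are all subsets of size <= 2.
Count = C(12,0) + C(12,1) + C(12,2)
     = 1 + 12 + 66
     = 79.

79


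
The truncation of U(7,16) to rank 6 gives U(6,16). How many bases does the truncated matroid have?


Truncating U(7,16) to rank 6 gives U(6,16).
Bases of U(6,16) are all 6-element subsets of 16 elements.
Number of bases = C(16,6) = 16! / (6! * 10!) = 8008.

8008


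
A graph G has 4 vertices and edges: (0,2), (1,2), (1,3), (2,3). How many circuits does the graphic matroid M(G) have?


A circuit in a graphic matroid = edge set of a simple cycle.
G has 4 vertices and 4 edges.
Enumerating all minimal edge subsets forming cycles...
Total circuits found: 1.

1


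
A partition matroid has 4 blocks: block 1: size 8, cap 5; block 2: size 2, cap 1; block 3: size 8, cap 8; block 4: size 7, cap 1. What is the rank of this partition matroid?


Rank of a partition matroid = sum of min(|Si|, ci) for each block.
= min(8,5) + min(2,1) + min(8,8) + min(7,1)
= 5 + 1 + 8 + 1
= 15.

15


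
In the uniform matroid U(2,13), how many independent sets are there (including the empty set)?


Independent sets of U(2,13) are all subsets of size <= 2.
Count = (13 choose 0) + (13 choose 1) + (13 choose 2)
     = 1 + 13 + 78
     = 92.

92


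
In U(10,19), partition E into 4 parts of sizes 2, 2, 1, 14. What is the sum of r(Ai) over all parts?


r(Ai) = min(|Ai|, 10) for each part.
Sum = min(2,10) + min(2,10) + min(1,10) + min(14,10)
    = 2 + 2 + 1 + 10
    = 15.

15


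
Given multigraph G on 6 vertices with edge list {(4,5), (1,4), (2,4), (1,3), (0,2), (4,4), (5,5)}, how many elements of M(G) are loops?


In a graphic matroid, a loop is a self-loop edge (u,u) with rank 0.
Examining all 7 edges for self-loops...
Self-loops found: (4,4), (5,5)
Number of loops = 2.

2


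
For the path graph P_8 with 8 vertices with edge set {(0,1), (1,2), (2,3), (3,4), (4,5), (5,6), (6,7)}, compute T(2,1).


A path on 8 vertices is a tree with 7 edges.
T(x,y) = x^(7) for any tree.
T(2,1) = 2^7 = 128.

128


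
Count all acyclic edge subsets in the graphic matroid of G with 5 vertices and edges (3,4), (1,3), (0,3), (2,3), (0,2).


An independent set in a graphic matroid is an acyclic edge subset.
G has 5 vertices and 5 edges.
Enumerate all 2^5 = 32 subsets, checking for acyclicity.
Total independent sets = 28.

28


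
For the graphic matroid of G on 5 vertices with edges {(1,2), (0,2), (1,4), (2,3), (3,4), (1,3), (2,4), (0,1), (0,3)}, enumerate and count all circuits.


A circuit in a graphic matroid = edge set of a simple cycle.
G has 5 vertices and 9 edges.
Enumerating all minimal edge subsets forming cycles...
Total circuits found: 22.

22


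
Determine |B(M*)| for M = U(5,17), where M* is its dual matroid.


The dual of U(r,n) is U(n-r, n) = U(12,17).
Bases of U(12,17) are all (12)-element subsets.
|B(M*)| = (17 choose 12) = 6188.

6188


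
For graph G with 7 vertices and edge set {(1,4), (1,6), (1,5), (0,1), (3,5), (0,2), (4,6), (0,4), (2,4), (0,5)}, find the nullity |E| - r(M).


Cycle rank (nullity) = |E| - r(M) = |E| - (|V| - c).
|E| = 10, |V| = 7, c = 1.
Nullity = 10 - (7 - 1) = 10 - 6 = 4.

4


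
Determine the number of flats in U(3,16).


Flats of U(3,16): every subset of size < 3 is a flat, plus E itself.
Count = C(16,0) + C(16,1) + C(16,2) + 1
     = 1 + 16 + 120 + 1
     = 138.

138


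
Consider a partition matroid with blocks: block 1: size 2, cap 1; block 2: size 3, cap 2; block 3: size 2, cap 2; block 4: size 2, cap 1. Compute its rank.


Rank of a partition matroid = sum of min(|Si|, ci) for each block.
= min(2,1) + min(3,2) + min(2,2) + min(2,1)
= 1 + 2 + 2 + 1
= 6.

6


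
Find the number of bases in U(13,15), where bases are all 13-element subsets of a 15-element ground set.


Bases of U(13,15) are all 13-element subsets of the 15-element ground set.
Number of bases = C(15,13).
C(15,13) = 105.

105


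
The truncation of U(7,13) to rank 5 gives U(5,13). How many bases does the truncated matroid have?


Truncating U(7,13) to rank 5 gives U(5,13).
Bases of U(5,13) are all 5-element subsets of 13 elements.
Number of bases = (13 choose 5) = 1287.

1287


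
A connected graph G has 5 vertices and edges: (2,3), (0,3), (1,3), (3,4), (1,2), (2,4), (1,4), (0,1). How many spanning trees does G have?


By Kirchhoff's matrix tree theorem, the number of spanning trees equals
the determinant of any cofactor of the Laplacian matrix L.
G has 5 vertices and 8 edges.
Computing the (4 x 4) cofactor determinant gives 40.

40


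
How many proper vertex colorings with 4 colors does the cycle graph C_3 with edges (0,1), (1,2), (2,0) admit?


P(C_3, k) = (k-1)^3 + (-1)^3*(k-1).
P(4) = (3)^3 - 3
= 27 - 3 = 24.

24


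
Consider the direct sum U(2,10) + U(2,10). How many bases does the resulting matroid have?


Bases of a direct sum M1 + M2: |B| = |B(M1)| * |B(M2)|.
|B(U(2,10))| = C(10,2) = 45.
|B(U(2,10))| = C(10,2) = 45.
Total bases = 45 * 45 = 2025.

2025


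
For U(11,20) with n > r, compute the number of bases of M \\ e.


Deleting e from U(11,20) gives U(11,19) since n > r.
Bases of U(11,19) = (19 choose 11) = 75582.

75582


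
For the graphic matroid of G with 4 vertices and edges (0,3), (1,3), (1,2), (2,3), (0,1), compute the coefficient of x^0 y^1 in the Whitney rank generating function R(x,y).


R(x,y) = sum over A in 2^E of x^(r(E)-r(A)) * y^(|A|-r(A)).
G has 4 vertices, 5 edges. r(E) = 3.
Enumerate all 2^5 = 32 subsets.
Count subsets with r(E)-r(A)=0 and |A|-r(A)=1: 5.

5


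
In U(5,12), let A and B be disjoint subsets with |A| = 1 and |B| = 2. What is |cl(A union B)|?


|A union B| = 1 + 2 = 3 (disjoint).
In U(5,12), cl(S) = S if |S| < 5, else cl(S) = E.
Since 3 < 5, cl(A union B) = A union B.
|cl(A union B)| = 3.

3


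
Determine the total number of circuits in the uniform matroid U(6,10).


In U(6,10), circuits are the (7)-element subsets.
Any set of 7 elements is dependent, and removing any one element gives
an independent set of size 6, so it is a minimal dependent set.
Number of circuits = C(10,7) = 10! / (7! * 3!) = 120.

120


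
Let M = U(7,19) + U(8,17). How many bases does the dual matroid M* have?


(M1+M2)* = M1* + M2*.
M1* = U(12,19), bases: C(19,12) = 50388.
M2* = U(9,17), bases: C(17,9) = 24310.
|B(M*)| = 50388 * 24310 = 1224932280.

1224932280


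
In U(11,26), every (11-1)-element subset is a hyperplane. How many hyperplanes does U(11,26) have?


Hyperplanes of U(11,26) are flats of rank 10.
In a uniform matroid, these are exactly the (10)-element subsets.
Count = C(26,10) = 5311735.

5311735


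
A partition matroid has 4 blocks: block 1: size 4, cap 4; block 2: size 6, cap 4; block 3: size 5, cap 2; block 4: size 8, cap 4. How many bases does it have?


A basis picks exactly ci elements from block i.
Number of bases = product of C(|Si|, ci).
= C(4,4) * C(6,4) * C(5,2) * C(8,4)
= 1 * 15 * 10 * 70
= 10500.

10500


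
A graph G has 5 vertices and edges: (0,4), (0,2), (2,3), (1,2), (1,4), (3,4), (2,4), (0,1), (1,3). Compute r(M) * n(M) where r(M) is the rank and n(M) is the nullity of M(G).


r(M) = |V| - c = 5 - 1 = 4.
nullity = |E| - r(M) = 9 - 4 = 5.
Product = 4 * 5 = 20.

20


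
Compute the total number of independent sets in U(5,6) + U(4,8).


For a direct sum, |I(M1+M2)| = |I(M1)| * |I(M2)|.
|I(U(5,6))| = sum C(6,k) for k=0..5 = 63.
|I(U(4,8))| = sum C(8,k) for k=0..4 = 163.
Total = 63 * 163 = 10269.

10269


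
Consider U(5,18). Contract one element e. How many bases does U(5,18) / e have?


Contracting e from U(5,18) gives U(4,17).
Bases of U(4,17) = (17 choose 4) = 2380.

2380


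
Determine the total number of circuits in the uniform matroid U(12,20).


In U(12,20), circuits are the (13)-element subsets.
Any set of 13 elements is dependent, and removing any one element gives
an independent set of size 12, so it is a minimal dependent set.
Number of circuits = C(20,13) = 77520.

77520


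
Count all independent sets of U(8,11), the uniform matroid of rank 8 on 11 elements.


Independent sets of U(8,11) are all subsets of size <= 8.
Count = (11 choose 0) + (11 choose 1) + (11 choose 2) + (11 choose 3) + (11 choose 4) + (11 choose 5) + (11 choose 6) + (11 choose 7) + (11 choose 8)
     = 1 + 11 + 55 + 165 + 330 + 462 + 462 + 330 + 165
     = 1981.

1981


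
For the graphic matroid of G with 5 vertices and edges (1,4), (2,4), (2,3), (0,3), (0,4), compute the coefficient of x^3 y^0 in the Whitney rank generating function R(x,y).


R(x,y) = sum over A in 2^E of x^(r(E)-r(A)) * y^(|A|-r(A)).
G has 5 vertices, 5 edges. r(E) = 4.
Enumerate all 2^5 = 32 subsets.
Count subsets with r(E)-r(A)=3 and |A|-r(A)=0: 5.

5


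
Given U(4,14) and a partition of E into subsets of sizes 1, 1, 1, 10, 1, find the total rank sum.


r(Ai) = min(|Ai|, 4) for each part.
Sum = min(1,4) + min(1,4) + min(1,4) + min(10,4) + min(1,4)
    = 1 + 1 + 1 + 4 + 1
    = 8.

8


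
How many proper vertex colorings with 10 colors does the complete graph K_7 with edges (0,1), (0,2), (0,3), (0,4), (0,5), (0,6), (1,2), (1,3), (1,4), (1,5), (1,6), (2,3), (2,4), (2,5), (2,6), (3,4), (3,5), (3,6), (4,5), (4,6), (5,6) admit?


P(K_7, k) = k(k-1)(k-2)...(k-6).
P(10) = (10) * (9) * (8) * (7) * (6) * (5) * (4) = 604800.

604800


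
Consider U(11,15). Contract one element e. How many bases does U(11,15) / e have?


Contracting e from U(11,15) gives U(10,14).
Bases of U(10,14) = C(14,10) = 1001.

1001


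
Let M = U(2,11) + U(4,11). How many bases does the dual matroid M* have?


(M1+M2)* = M1* + M2*.
M1* = U(9,11), bases: C(11,9) = 55.
M2* = U(7,11), bases: C(11,7) = 330.
|B(M*)| = 55 * 330 = 18150.

18150


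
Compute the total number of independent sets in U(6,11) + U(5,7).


For a direct sum, |I(M1+M2)| = |I(M1)| * |I(M2)|.
|I(U(6,11))| = sum C(11,k) for k=0..6 = 1486.
|I(U(5,7))| = sum C(7,k) for k=0..5 = 120.
Total = 1486 * 120 = 178320.

178320


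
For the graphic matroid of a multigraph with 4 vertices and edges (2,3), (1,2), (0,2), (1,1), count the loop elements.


In a graphic matroid, a loop is a self-loop edge (u,u) with rank 0.
Examining all 4 edges for self-loops...
Self-loops found: (1,1)
Number of loops = 1.

1


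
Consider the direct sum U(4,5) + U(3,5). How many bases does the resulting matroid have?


Bases of a direct sum M1 + M2: |B| = |B(M1)| * |B(M2)|.
|B(U(4,5))| = C(5,4) = 5.
|B(U(3,5))| = C(5,3) = 10.
Total bases = 5 * 10 = 50.

50


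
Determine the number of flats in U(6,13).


Flats of U(6,13): every subset of size < 6 is a flat, plus E itself.
Count = C(13,0) + C(13,1) + C(13,2) + C(13,3) + C(13,4) + C(13,5) + 1
     = 1 + 13 + 78 + 286 + 715 + 1287 + 1
     = 2381.

2381


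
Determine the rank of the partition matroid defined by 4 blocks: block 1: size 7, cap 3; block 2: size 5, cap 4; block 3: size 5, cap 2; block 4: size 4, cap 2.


Rank of a partition matroid = sum of min(|Si|, ci) for each block.
= min(7,3) + min(5,4) + min(5,2) + min(4,2)
= 3 + 4 + 2 + 2
= 11.

11


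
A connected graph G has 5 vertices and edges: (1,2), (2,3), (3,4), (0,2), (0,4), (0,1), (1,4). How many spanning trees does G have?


By Kirchhoff's matrix tree theorem, the number of spanning trees equals
the determinant of any cofactor of the Laplacian matrix L.
G has 5 vertices and 7 edges.
Computing the (4 x 4) cofactor determinant gives 24.

24


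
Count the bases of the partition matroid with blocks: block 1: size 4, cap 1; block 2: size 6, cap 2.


A basis picks exactly ci elements from block i.
Number of bases = product of C(|Si|, ci).
= C(4,1) * C(6,2)
= 4 * 15
= 60.

60


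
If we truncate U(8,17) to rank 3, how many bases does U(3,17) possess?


Truncating U(8,17) to rank 3 gives U(3,17).
Bases of U(3,17) are all 3-element subsets of 17 elements.
Number of bases = C(17,3) = 17! / (3! * 14!) = 680.

680


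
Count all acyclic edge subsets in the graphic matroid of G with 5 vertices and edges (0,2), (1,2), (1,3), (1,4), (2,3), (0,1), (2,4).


An independent set in a graphic matroid is an acyclic edge subset.
G has 5 vertices and 7 edges.
Enumerate all 2^7 = 128 subsets, checking for acyclicity.
Total independent sets = 81.

81


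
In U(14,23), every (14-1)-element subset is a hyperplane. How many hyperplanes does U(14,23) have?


Hyperplanes of U(14,23) are flats of rank 13.
In a uniform matroid, these are exactly the (13)-element subsets.
Count = C(23,13) = 23! / (13! * 10!) = 1144066.

1144066


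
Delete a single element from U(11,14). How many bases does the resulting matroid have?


Deleting e from U(11,14) gives U(11,13) since n > r.
Bases of U(11,13) = C(13,11) = 78.

78


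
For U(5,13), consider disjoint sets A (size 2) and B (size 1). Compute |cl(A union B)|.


|A union B| = 2 + 1 = 3 (disjoint).
In U(5,13), cl(S) = S if |S| < 5, else cl(S) = E.
Since 3 < 5, cl(A union B) = A union B.
|cl(A union B)| = 3.

3


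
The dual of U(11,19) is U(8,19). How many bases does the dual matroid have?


The dual of U(r,n) is U(n-r, n) = U(8,19).
Bases of U(8,19) are all (8)-element subsets.
|B(M*)| = (19 choose 8) = 75582.

75582


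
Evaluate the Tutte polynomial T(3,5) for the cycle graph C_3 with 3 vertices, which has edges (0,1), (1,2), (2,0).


T(C_3; x,y) = x + x^2 + ... + x^(2) + y.
T(3,5) = 3^1 + 3^2 + 5
= 3 + 9 + 5
= 17.

17


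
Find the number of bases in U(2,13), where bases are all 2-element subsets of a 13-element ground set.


Bases of U(2,13) are all 2-element subsets of the 13-element ground set.
Number of bases = C(13,2).
C(13,2) = 13! / (2! * 11!) = 78.

78


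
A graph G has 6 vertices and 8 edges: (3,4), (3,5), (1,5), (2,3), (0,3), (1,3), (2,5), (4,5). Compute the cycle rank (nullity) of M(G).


Cycle rank (nullity) = |E| - r(M) = |E| - (|V| - c).
|E| = 8, |V| = 6, c = 1.
Nullity = 8 - (6 - 1) = 8 - 5 = 3.

3


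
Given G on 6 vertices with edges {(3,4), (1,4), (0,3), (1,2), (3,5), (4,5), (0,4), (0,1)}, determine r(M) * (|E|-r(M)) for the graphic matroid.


r(M) = |V| - c = 6 - 1 = 5.
nullity = |E| - r(M) = 8 - 5 = 3.
Product = 5 * 3 = 15.

15


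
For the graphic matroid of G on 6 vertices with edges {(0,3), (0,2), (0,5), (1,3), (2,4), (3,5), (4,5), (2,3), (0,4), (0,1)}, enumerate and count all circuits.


A circuit in a graphic matroid = edge set of a simple cycle.
G has 6 vertices and 10 edges.
Enumerating all minimal edge subsets forming cycles...
Total circuits found: 20.

20


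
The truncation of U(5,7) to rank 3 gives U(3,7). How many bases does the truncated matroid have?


Truncating U(5,7) to rank 3 gives U(3,7).
Bases of U(3,7) are all 3-element subsets of 7 elements.
Number of bases = (7 choose 3) = 35.

35


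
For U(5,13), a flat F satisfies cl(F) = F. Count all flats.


Flats of U(5,13): every subset of size < 5 is a flat, plus E itself.
Count = C(13,0) + C(13,1) + C(13,2) + C(13,3) + C(13,4) + 1
     = 1 + 13 + 78 + 286 + 715 + 1
     = 1094.

1094


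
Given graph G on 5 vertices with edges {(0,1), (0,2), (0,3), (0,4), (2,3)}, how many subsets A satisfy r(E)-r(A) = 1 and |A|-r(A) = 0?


R(x,y) = sum over A in 2^E of x^(r(E)-r(A)) * y^(|A|-r(A)).
G has 5 vertices, 5 edges. r(E) = 4.
Enumerate all 2^5 = 32 subsets.
Count subsets with r(E)-r(A)=1 and |A|-r(A)=0: 9.

9


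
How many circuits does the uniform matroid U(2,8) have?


In U(2,8), circuits are the (3)-element subsets.
Any set of 3 elements is dependent, and removing any one element gives
an independent set of size 2, so it is a minimal dependent set.
Number of circuits = C(8,3) = 8! / (3! * 5!) = 56.

56


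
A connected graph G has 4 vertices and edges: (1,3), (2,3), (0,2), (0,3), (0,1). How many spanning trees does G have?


By Kirchhoff's matrix tree theorem, the number of spanning trees equals
the determinant of any cofactor of the Laplacian matrix L.
G has 4 vertices and 5 edges.
Computing the (3 x 3) cofactor determinant gives 8.

8


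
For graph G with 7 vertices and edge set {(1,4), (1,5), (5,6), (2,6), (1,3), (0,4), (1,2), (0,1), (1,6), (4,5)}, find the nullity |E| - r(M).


Cycle rank (nullity) = |E| - r(M) = |E| - (|V| - c).
|E| = 10, |V| = 7, c = 1.
Nullity = 10 - (7 - 1) = 10 - 6 = 4.

4


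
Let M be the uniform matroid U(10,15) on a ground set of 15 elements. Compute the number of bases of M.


Bases of U(10,15) are all 10-element subsets of the 15-element ground set.
Number of bases = C(15,10).
C(15,10) = 3003.

3003


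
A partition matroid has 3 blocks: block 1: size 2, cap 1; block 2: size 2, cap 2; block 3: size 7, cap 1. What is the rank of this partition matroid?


Rank of a partition matroid = sum of min(|Si|, ci) for each block.
= min(2,1) + min(2,2) + min(7,1)
= 1 + 2 + 1
= 4.

4


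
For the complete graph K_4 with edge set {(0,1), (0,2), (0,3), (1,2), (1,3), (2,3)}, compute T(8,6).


T(K_4; x,y) = x^3 + 3x^2 + 4xy + 2x + y^3 + 3y^2 + 2y.
Substituting x=8, y=6:
= 512 + 192 + 192 + 16 + 216 + 108 + 12
= 1248.

1248


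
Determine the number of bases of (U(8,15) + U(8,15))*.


(M1+M2)* = M1* + M2*.
M1* = U(7,15), bases: C(15,7) = 6435.
M2* = U(7,15), bases: C(15,7) = 6435.
|B(M*)| = 6435 * 6435 = 41409225.

41409225


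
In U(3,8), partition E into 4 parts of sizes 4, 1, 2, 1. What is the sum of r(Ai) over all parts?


r(Ai) = min(|Ai|, 3) for each part.
Sum = min(4,3) + min(1,3) + min(2,3) + min(1,3)
    = 3 + 1 + 2 + 1
    = 7.

7


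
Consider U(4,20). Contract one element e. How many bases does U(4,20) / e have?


Contracting e from U(4,20) gives U(3,19).
Bases of U(3,19) = C(19,3) = (19 * 18 * 17) / (1 * 2 * 3) = 969.

969


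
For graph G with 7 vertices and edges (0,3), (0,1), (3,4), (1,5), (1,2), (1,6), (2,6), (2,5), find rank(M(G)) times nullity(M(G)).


r(M) = |V| - c = 7 - 1 = 6.
nullity = |E| - r(M) = 8 - 6 = 2.
Product = 6 * 2 = 12.

12
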